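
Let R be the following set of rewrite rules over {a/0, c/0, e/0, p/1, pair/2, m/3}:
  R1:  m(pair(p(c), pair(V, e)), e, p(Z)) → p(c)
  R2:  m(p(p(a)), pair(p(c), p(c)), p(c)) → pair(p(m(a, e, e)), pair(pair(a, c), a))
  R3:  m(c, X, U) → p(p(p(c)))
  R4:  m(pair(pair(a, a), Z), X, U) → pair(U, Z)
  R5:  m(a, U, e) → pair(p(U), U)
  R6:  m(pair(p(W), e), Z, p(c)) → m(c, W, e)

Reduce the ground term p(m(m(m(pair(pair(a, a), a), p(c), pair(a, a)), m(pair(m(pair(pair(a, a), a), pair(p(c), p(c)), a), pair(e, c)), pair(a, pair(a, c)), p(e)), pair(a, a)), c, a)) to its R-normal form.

p(pair(a, a))

1. p(m(m(m(pair(pair(a, a), a), p(c), pair(a, a)), m(pair(m(pair(pair(a, a), a), pair(p(c), p(c)), a), pair(e, c)), pair(a, pair(a, c)), p(e)), pair(a, a)), c, a))  →  p(m(m(pair(pair(a, a), a), m(pair(m(pair(pair(a, a), a), pair(p(c), p(c)), a), pair(e, c)), pair(a, pair(a, c)), p(e)), pair(a, a)), c, a))   [R4 at 1.1.1]
2. p(m(m(pair(pair(a, a), a), m(pair(m(pair(pair(a, a), a), pair(p(c), p(c)), a), pair(e, c)), pair(a, pair(a, c)), p(e)), pair(a, a)), c, a))  →  p(m(pair(pair(a, a), a), c, a))   [R4 at 1.1]
3. p(m(pair(pair(a, a), a), c, a))  →  p(pair(a, a))   [R4 at 1]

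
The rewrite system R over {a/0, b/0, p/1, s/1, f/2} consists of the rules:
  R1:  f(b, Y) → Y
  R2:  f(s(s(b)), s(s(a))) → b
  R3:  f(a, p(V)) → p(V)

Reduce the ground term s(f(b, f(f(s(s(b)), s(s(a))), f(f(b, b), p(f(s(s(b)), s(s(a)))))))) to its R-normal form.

s(p(b))

1. s(f(b, f(f(s(s(b)), s(s(a))), f(f(b, b), p(f(s(s(b)), s(s(a))))))))  →  s(f(f(s(s(b)), s(s(a))), f(f(b, b), p(f(s(s(b)), s(s(a)))))))   [R1 at 1]
2. s(f(f(s(s(b)), s(s(a))), f(f(b, b), p(f(s(s(b)), s(s(a)))))))  →  s(f(b, f(f(b, b), p(f(s(s(b)), s(s(a)))))))   [R2 at 1.1]
3. s(f(b, f(f(b, b), p(f(s(s(b)), s(s(a)))))))  →  s(f(f(b, b), p(f(s(s(b)), s(s(a))))))   [R1 at 1]
4. s(f(f(b, b), p(f(s(s(b)), s(s(a))))))  →  s(f(b, p(f(s(s(b)), s(s(a))))))   [R1 at 1.1]
5. s(f(b, p(f(s(s(b)), s(s(a))))))  →  s(p(f(s(s(b)), s(s(a)))))   [R1 at 1]
6. s(p(f(s(s(b)), s(s(a)))))  →  s(p(b))   [R2 at 1.1]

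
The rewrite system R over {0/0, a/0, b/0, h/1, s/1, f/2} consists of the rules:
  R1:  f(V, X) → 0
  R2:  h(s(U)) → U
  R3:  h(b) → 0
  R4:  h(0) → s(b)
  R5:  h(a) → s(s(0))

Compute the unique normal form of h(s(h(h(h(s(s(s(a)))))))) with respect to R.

1. h(s(h(h(h(s(s(s(a))))))))  →  h(h(h(s(s(s(a))))))   [R2 at ε]
2. h(h(h(s(s(s(a))))))  →  h(h(s(s(a))))   [R2 at 1.1]
3. h(h(s(s(a))))  →  h(s(a))   [R2 at 1]
4. h(s(a))  →  a   [R2 at ε]

a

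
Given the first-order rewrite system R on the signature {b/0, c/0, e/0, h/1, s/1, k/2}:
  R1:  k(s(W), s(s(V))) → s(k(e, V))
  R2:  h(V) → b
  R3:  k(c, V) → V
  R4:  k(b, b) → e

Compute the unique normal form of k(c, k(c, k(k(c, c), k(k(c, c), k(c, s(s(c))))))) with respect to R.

1. k(c, k(c, k(k(c, c), k(k(c, c), k(c, s(s(c)))))))  →  k(c, k(k(c, c), k(k(c, c), k(c, s(s(c))))))   [R3 at ε]
2. k(c, k(k(c, c), k(k(c, c), k(c, s(s(c))))))  →  k(k(c, c), k(k(c, c), k(c, s(s(c)))))   [R3 at ε]
3. k(k(c, c), k(k(c, c), k(c, s(s(c)))))  →  k(c, k(k(c, c), k(c, s(s(c)))))   [R3 at 1]
4. k(c, k(k(c, c), k(c, s(s(c)))))  →  k(k(c, c), k(c, s(s(c))))   [R3 at ε]
5. k(k(c, c), k(c, s(s(c))))  →  k(c, k(c, s(s(c))))   [R3 at 1]
6. k(c, k(c, s(s(c))))  →  k(c, s(s(c)))   [R3 at ε]
7. k(c, s(s(c)))  →  s(s(c))   [R3 at ε]

s(s(c))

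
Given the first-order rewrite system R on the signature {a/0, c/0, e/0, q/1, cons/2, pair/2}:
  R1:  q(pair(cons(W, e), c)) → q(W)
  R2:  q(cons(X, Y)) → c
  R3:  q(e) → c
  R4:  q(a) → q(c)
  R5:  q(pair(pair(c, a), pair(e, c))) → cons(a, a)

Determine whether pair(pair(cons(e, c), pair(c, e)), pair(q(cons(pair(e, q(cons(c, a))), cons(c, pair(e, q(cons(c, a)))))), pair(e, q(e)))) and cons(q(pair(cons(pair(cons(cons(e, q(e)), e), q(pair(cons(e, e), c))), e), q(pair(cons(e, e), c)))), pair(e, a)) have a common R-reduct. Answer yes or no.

Reduce t₁ = pair(pair(cons(e, c), pair(c, e)), pair(q(cons(pair(e, q(cons(c, a))), cons(c, pair(e, q(cons(c, a)))))), pair(e, q(e)))):
1. pair(pair(cons(e, c), pair(c, e)), pair(q(cons(pair(e, q(cons(c, a))), cons(c, pair(e, q(cons(c, a)))))), pair(e, q(e))))  →  pair(pair(cons(e, c), pair(c, e)), pair(c, pair(e, q(e))))   [R2 at 2.1]
2. pair(pair(cons(e, c), pair(c, e)), pair(c, pair(e, q(e))))  →  pair(pair(cons(e, c), pair(c, e)), pair(c, pair(e, c)))   [R3 at 2.2.2]

Reduce t₂ = cons(q(pair(cons(pair(cons(cons(e, q(e)), e), q(pair(cons(e, e), c))), e), q(pair(cons(e, e), c)))), pair(e, a)):
1. cons(q(pair(cons(pair(cons(cons(e, q(e)), e), q(pair(cons(e, e), c))), e), q(pair(cons(e, e), c)))), pair(e, a))  →  cons(q(pair(cons(pair(cons(cons(e, c), e), q(pair(cons(e, e), c))), e), q(pair(cons(e, e), c)))), pair(e, a))   [R3 at 1.1.1.1.1.1.2]
2. cons(q(pair(cons(pair(cons(cons(e, c), e), q(pair(cons(e, e), c))), e), q(pair(cons(e, e), c)))), pair(e, a))  →  cons(q(pair(cons(pair(cons(cons(e, c), e), q(e)), e), q(pair(cons(e, e), c)))), pair(e, a))   [R1 at 1.1.1.1.2]
3. cons(q(pair(cons(pair(cons(cons(e, c), e), q(e)), e), q(pair(cons(e, e), c)))), pair(e, a))  →  cons(q(pair(cons(pair(cons(cons(e, c), e), c), e), q(pair(cons(e, e), c)))), pair(e, a))   [R3 at 1.1.1.1.2]
4. cons(q(pair(cons(pair(cons(cons(e, c), e), c), e), q(pair(cons(e, e), c)))), pair(e, a))  →  cons(q(pair(cons(pair(cons(cons(e, c), e), c), e), q(e))), pair(e, a))   [R1 at 1.1.2]
5. cons(q(pair(cons(pair(cons(cons(e, c), e), c), e), q(e))), pair(e, a))  →  cons(q(pair(cons(pair(cons(cons(e, c), e), c), e), c)), pair(e, a))   [R3 at 1.1.2]
6. cons(q(pair(cons(pair(cons(cons(e, c), e), c), e), c)), pair(e, a))  →  cons(q(pair(cons(cons(e, c), e), c)), pair(e, a))   [R1 at 1]
7. cons(q(pair(cons(cons(e, c), e), c)), pair(e, a))  →  cons(q(cons(e, c)), pair(e, a))   [R1 at 1]
8. cons(q(cons(e, c)), pair(e, a))  →  cons(c, pair(e, a))   [R2 at 1]

no — NF(t₁) = pair(pair(cons(e, c), pair(c, e)), pair(c, pair(e, c))), NF(t₂) = cons(c, pair(e, a))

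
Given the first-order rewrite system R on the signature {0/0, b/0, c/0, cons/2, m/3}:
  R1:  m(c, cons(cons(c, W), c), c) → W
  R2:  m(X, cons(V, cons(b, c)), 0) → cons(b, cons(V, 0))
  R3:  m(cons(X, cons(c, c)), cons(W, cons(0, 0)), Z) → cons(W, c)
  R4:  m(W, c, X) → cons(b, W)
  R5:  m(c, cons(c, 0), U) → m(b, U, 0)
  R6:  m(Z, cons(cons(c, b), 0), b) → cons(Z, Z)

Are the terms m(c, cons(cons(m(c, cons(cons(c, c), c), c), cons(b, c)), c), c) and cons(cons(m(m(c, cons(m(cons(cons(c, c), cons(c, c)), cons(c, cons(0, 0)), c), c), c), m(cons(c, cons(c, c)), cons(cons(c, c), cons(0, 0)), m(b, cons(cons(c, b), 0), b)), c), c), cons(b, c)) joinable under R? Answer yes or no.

no — NF(t₁) = cons(b, c), NF(t₂) = cons(cons(c, c), cons(b, c))

Reduce t₁ = m(c, cons(cons(m(c, cons(cons(c, c), c), c), cons(b, c)), c), c):
1. m(c, cons(cons(m(c, cons(cons(c, c), c), c), cons(b, c)), c), c)  →  m(c, cons(cons(c, cons(b, c)), c), c)   [R1 at 2.1.1]
2. m(c, cons(cons(c, cons(b, c)), c), c)  →  cons(b, c)   [R1 at ε]

Reduce t₂ = cons(cons(m(m(c, cons(m(cons(cons(c, c), cons(c, c)), cons(c, cons(0, 0)), c), c), c), m(cons(c, cons(c, c)), cons(cons(c, c), cons(0, 0)), m(b, cons(cons(c, b), 0), b)), c), c), cons(b, c)):
1. cons(cons(m(m(c, cons(m(cons(cons(c, c), cons(c, c)), cons(c, cons(0, 0)), c), c), c), m(cons(c, cons(c, c)), cons(cons(c, c), cons(0, 0)), m(b, cons(cons(c, b), 0), b)), c), c), cons(b, c))  →  cons(cons(m(m(c, cons(cons(c, c), c), c), m(cons(c, cons(c, c)), cons(cons(c, c), cons(0, 0)), m(b, cons(cons(c, b), 0), b)), c), c), cons(b, c))   [R3 at 1.1.1.2.1]
2. cons(cons(m(m(c, cons(cons(c, c), c), c), m(cons(c, cons(c, c)), cons(cons(c, c), cons(0, 0)), m(b, cons(cons(c, b), 0), b)), c), c), cons(b, c))  →  cons(cons(m(c, m(cons(c, cons(c, c)), cons(cons(c, c), cons(0, 0)), m(b, cons(cons(c, b), 0), b)), c), c), cons(b, c))   [R1 at 1.1.1]
3. cons(cons(m(c, m(cons(c, cons(c, c)), cons(cons(c, c), cons(0, 0)), m(b, cons(cons(c, b), 0), b)), c), c), cons(b, c))  →  cons(cons(m(c, cons(cons(c, c), c), c), c), cons(b, c))   [R3 at 1.1.2]
4. cons(cons(m(c, cons(cons(c, c), c), c), c), cons(b, c))  →  cons(cons(c, c), cons(b, c))   [R1 at 1.1]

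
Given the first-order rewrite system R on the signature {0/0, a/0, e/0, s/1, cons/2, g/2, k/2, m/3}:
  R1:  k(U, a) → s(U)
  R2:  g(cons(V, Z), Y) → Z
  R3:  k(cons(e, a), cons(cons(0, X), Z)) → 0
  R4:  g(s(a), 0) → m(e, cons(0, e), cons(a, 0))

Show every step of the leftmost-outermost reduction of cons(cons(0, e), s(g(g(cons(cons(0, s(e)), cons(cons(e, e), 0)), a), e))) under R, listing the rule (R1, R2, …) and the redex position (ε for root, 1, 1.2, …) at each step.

1. cons(cons(0, e), s(g(g(cons(cons(0, s(e)), cons(cons(e, e), 0)), a), e)))  →  cons(cons(0, e), s(g(cons(cons(e, e), 0), e)))   [R2 at 2.1.1]
2. cons(cons(0, e), s(g(cons(cons(e, e), 0), e)))  →  cons(cons(0, e), s(0))   [R2 at 2.1]

cons(cons(0, e), s(0))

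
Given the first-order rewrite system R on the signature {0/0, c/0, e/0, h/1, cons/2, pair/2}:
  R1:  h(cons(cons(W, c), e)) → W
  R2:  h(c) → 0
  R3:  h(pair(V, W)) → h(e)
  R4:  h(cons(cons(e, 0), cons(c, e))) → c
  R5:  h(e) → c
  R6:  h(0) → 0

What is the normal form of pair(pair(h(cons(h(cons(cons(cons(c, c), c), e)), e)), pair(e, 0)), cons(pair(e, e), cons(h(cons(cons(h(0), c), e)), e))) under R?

1. pair(pair(h(cons(h(cons(cons(cons(c, c), c), e)), e)), pair(e, 0)), cons(pair(e, e), cons(h(cons(cons(h(0), c), e)), e)))  →  pair(pair(h(cons(cons(c, c), e)), pair(e, 0)), cons(pair(e, e), cons(h(cons(cons(h(0), c), e)), e)))   [R1 at 1.1.1.1]
2. pair(pair(h(cons(cons(c, c), e)), pair(e, 0)), cons(pair(e, e), cons(h(cons(cons(h(0), c), e)), e)))  →  pair(pair(c, pair(e, 0)), cons(pair(e, e), cons(h(cons(cons(h(0), c), e)), e)))   [R1 at 1.1]
3. pair(pair(c, pair(e, 0)), cons(pair(e, e), cons(h(cons(cons(h(0), c), e)), e)))  →  pair(pair(c, pair(e, 0)), cons(pair(e, e), cons(h(0), e)))   [R1 at 2.2.1]
4. pair(pair(c, pair(e, 0)), cons(pair(e, e), cons(h(0), e)))  →  pair(pair(c, pair(e, 0)), cons(pair(e, e), cons(0, e)))   [R6 at 2.2.1]

pair(pair(c, pair(e, 0)), cons(pair(e, e), cons(0, e)))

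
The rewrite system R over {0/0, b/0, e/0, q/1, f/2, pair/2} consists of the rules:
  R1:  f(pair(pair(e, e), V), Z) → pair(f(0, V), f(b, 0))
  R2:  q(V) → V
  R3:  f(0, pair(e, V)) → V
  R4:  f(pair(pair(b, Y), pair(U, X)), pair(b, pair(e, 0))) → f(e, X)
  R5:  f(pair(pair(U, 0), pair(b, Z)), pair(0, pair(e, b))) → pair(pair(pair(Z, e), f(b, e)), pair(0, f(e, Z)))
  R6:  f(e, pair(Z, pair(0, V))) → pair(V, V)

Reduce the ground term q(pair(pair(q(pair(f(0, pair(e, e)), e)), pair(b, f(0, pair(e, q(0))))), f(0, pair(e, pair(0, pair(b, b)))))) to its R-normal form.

pair(pair(pair(e, e), pair(b, 0)), pair(0, pair(b, b)))

1. q(pair(pair(q(pair(f(0, pair(e, e)), e)), pair(b, f(0, pair(e, q(0))))), f(0, pair(e, pair(0, pair(b, b))))))  →  pair(pair(q(pair(f(0, pair(e, e)), e)), pair(b, f(0, pair(e, q(0))))), f(0, pair(e, pair(0, pair(b, b)))))   [R2 at ε]
2. pair(pair(q(pair(f(0, pair(e, e)), e)), pair(b, f(0, pair(e, q(0))))), f(0, pair(e, pair(0, pair(b, b)))))  →  pair(pair(pair(f(0, pair(e, e)), e), pair(b, f(0, pair(e, q(0))))), f(0, pair(e, pair(0, pair(b, b)))))   [R2 at 1.1]
3. pair(pair(pair(f(0, pair(e, e)), e), pair(b, f(0, pair(e, q(0))))), f(0, pair(e, pair(0, pair(b, b)))))  →  pair(pair(pair(e, e), pair(b, f(0, pair(e, q(0))))), f(0, pair(e, pair(0, pair(b, b)))))   [R3 at 1.1.1]
4. pair(pair(pair(e, e), pair(b, f(0, pair(e, q(0))))), f(0, pair(e, pair(0, pair(b, b)))))  →  pair(pair(pair(e, e), pair(b, q(0))), f(0, pair(e, pair(0, pair(b, b)))))   [R3 at 1.2.2]
5. pair(pair(pair(e, e), pair(b, q(0))), f(0, pair(e, pair(0, pair(b, b)))))  →  pair(pair(pair(e, e), pair(b, 0)), f(0, pair(e, pair(0, pair(b, b)))))   [R2 at 1.2.2]
6. pair(pair(pair(e, e), pair(b, 0)), f(0, pair(e, pair(0, pair(b, b)))))  →  pair(pair(pair(e, e), pair(b, 0)), pair(0, pair(b, b)))   [R3 at 2]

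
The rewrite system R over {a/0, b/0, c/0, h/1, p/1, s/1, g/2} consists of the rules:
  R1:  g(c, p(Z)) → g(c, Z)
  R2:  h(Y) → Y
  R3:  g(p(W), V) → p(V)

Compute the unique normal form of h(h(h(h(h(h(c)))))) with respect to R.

c

1. h(h(h(h(h(h(c))))))  →  h(h(h(h(h(c)))))   [R2 at ε]
2. h(h(h(h(h(c)))))  →  h(h(h(h(c))))   [R2 at ε]
3. h(h(h(h(c))))  →  h(h(h(c)))   [R2 at ε]
4. h(h(h(c)))  →  h(h(c))   [R2 at ε]
5. h(h(c))  →  h(c)   [R2 at ε]
6. h(c)  →  c   [R2 at ε]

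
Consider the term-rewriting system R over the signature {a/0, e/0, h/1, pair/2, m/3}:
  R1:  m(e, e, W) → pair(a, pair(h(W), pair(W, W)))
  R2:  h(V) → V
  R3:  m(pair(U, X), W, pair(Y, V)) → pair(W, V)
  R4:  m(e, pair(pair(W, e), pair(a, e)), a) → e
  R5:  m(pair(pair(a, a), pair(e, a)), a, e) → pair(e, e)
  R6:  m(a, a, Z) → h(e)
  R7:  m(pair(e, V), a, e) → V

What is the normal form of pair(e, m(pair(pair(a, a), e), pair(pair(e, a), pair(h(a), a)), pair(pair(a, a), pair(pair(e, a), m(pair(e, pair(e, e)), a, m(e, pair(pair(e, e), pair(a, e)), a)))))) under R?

pair(e, pair(pair(pair(e, a), pair(a, a)), pair(pair(e, a), pair(e, e))))

1. pair(e, m(pair(pair(a, a), e), pair(pair(e, a), pair(h(a), a)), pair(pair(a, a), pair(pair(e, a), m(pair(e, pair(e, e)), a, m(e, pair(pair(e, e), pair(a, e)), a))))))  →  pair(e, pair(pair(pair(e, a), pair(h(a), a)), pair(pair(e, a), m(pair(e, pair(e, e)), a, m(e, pair(pair(e, e), pair(a, e)), a)))))   [R3 at 2]
2. pair(e, pair(pair(pair(e, a), pair(h(a), a)), pair(pair(e, a), m(pair(e, pair(e, e)), a, m(e, pair(pair(e, e), pair(a, e)), a)))))  →  pair(e, pair(pair(pair(e, a), pair(a, a)), pair(pair(e, a), m(pair(e, pair(e, e)), a, m(e, pair(pair(e, e), pair(a, e)), a)))))   [R2 at 2.1.2.1]
3. pair(e, pair(pair(pair(e, a), pair(a, a)), pair(pair(e, a), m(pair(e, pair(e, e)), a, m(e, pair(pair(e, e), pair(a, e)), a)))))  →  pair(e, pair(pair(pair(e, a), pair(a, a)), pair(pair(e, a), m(pair(e, pair(e, e)), a, e))))   [R4 at 2.2.2.3]
4. pair(e, pair(pair(pair(e, a), pair(a, a)), pair(pair(e, a), m(pair(e, pair(e, e)), a, e))))  →  pair(e, pair(pair(pair(e, a), pair(a, a)), pair(pair(e, a), pair(e, e))))   [R7 at 2.2.2]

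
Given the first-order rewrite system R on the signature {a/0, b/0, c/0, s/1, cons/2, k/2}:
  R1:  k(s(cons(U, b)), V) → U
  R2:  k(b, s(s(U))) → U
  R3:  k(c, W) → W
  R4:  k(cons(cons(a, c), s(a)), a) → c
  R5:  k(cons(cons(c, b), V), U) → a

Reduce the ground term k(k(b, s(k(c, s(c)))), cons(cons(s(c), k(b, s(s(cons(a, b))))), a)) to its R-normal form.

1. k(k(b, s(k(c, s(c)))), cons(cons(s(c), k(b, s(s(cons(a, b))))), a))  →  k(k(b, s(s(c))), cons(cons(s(c), k(b, s(s(cons(a, b))))), a))   [R3 at 1.2.1]
2. k(k(b, s(s(c))), cons(cons(s(c), k(b, s(s(cons(a, b))))), a))  →  k(c, cons(cons(s(c), k(b, s(s(cons(a, b))))), a))   [R2 at 1]
3. k(c, cons(cons(s(c), k(b, s(s(cons(a, b))))), a))  →  cons(cons(s(c), k(b, s(s(cons(a, b))))), a)   [R3 at ε]
4. cons(cons(s(c), k(b, s(s(cons(a, b))))), a)  →  cons(cons(s(c), cons(a, b)), a)   [R2 at 1.2]

cons(cons(s(c), cons(a, b)), a)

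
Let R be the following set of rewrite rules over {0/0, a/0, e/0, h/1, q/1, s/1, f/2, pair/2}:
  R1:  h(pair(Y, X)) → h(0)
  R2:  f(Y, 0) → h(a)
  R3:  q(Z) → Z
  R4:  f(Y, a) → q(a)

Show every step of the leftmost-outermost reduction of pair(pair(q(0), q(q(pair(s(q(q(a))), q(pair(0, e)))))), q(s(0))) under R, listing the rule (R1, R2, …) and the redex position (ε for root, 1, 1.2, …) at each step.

1. pair(pair(q(0), q(q(pair(s(q(q(a))), q(pair(0, e)))))), q(s(0)))  →  pair(pair(0, q(q(pair(s(q(q(a))), q(pair(0, e)))))), q(s(0)))   [R3 at 1.1]
2. pair(pair(0, q(q(pair(s(q(q(a))), q(pair(0, e)))))), q(s(0)))  →  pair(pair(0, q(pair(s(q(q(a))), q(pair(0, e))))), q(s(0)))   [R3 at 1.2]
3. pair(pair(0, q(pair(s(q(q(a))), q(pair(0, e))))), q(s(0)))  →  pair(pair(0, pair(s(q(q(a))), q(pair(0, e)))), q(s(0)))   [R3 at 1.2]
4. pair(pair(0, pair(s(q(q(a))), q(pair(0, e)))), q(s(0)))  →  pair(pair(0, pair(s(q(a)), q(pair(0, e)))), q(s(0)))   [R3 at 1.2.1.1]
5. pair(pair(0, pair(s(q(a)), q(pair(0, e)))), q(s(0)))  →  pair(pair(0, pair(s(a), q(pair(0, e)))), q(s(0)))   [R3 at 1.2.1.1]
6. pair(pair(0, pair(s(a), q(pair(0, e)))), q(s(0)))  →  pair(pair(0, pair(s(a), pair(0, e))), q(s(0)))   [R3 at 1.2.2]
7. pair(pair(0, pair(s(a), pair(0, e))), q(s(0)))  →  pair(pair(0, pair(s(a), pair(0, e))), s(0))   [R3 at 2]

pair(pair(0, pair(s(a), pair(0, e))), s(0))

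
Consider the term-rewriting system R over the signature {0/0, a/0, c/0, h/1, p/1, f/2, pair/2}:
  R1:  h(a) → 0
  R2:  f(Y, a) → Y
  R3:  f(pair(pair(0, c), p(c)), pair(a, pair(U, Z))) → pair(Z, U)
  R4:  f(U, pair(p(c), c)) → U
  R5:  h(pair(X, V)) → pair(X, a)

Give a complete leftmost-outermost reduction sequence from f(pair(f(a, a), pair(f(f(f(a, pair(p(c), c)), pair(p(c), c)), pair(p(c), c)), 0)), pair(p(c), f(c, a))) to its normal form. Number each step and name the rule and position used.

1. f(pair(f(a, a), pair(f(f(f(a, pair(p(c), c)), pair(p(c), c)), pair(p(c), c)), 0)), pair(p(c), f(c, a)))  →  f(pair(a, pair(f(f(f(a, pair(p(c), c)), pair(p(c), c)), pair(p(c), c)), 0)), pair(p(c), f(c, a)))   [R2 at 1.1]
2. f(pair(a, pair(f(f(f(a, pair(p(c), c)), pair(p(c), c)), pair(p(c), c)), 0)), pair(p(c), f(c, a)))  →  f(pair(a, pair(f(f(a, pair(p(c), c)), pair(p(c), c)), 0)), pair(p(c), f(c, a)))   [R4 at 1.2.1]
3. f(pair(a, pair(f(f(a, pair(p(c), c)), pair(p(c), c)), 0)), pair(p(c), f(c, a)))  →  f(pair(a, pair(f(a, pair(p(c), c)), 0)), pair(p(c), f(c, a)))   [R4 at 1.2.1]
4. f(pair(a, pair(f(a, pair(p(c), c)), 0)), pair(p(c), f(c, a)))  →  f(pair(a, pair(a, 0)), pair(p(c), f(c, a)))   [R4 at 1.2.1]
5. f(pair(a, pair(a, 0)), pair(p(c), f(c, a)))  →  f(pair(a, pair(a, 0)), pair(p(c), c))   [R2 at 2.2]
6. f(pair(a, pair(a, 0)), pair(p(c), c))  →  pair(a, pair(a, 0))   [R4 at ε]

pair(a, pair(a, 0))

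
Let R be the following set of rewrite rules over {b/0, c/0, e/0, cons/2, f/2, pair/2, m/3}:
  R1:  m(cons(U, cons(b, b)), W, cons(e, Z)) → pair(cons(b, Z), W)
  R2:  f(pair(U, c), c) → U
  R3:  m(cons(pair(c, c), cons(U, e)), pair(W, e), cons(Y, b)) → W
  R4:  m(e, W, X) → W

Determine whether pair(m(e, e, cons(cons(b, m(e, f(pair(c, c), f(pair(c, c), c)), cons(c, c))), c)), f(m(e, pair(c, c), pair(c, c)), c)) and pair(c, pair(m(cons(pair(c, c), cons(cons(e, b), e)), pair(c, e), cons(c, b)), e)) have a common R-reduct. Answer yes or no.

Reduce t₁ = pair(m(e, e, cons(cons(b, m(e, f(pair(c, c), f(pair(c, c), c)), cons(c, c))), c)), f(m(e, pair(c, c), pair(c, c)), c)):
1. pair(m(e, e, cons(cons(b, m(e, f(pair(c, c), f(pair(c, c), c)), cons(c, c))), c)), f(m(e, pair(c, c), pair(c, c)), c))  →  pair(e, f(m(e, pair(c, c), pair(c, c)), c))   [R4 at 1]
2. pair(e, f(m(e, pair(c, c), pair(c, c)), c))  →  pair(e, f(pair(c, c), c))   [R4 at 2.1]
3. pair(e, f(pair(c, c), c))  →  pair(e, c)   [R2 at 2]

Reduce t₂ = pair(c, pair(m(cons(pair(c, c), cons(cons(e, b), e)), pair(c, e), cons(c, b)), e)):
1. pair(c, pair(m(cons(pair(c, c), cons(cons(e, b), e)), pair(c, e), cons(c, b)), e))  →  pair(c, pair(c, e))   [R3 at 2.1]

no — NF(t₁) = pair(e, c), NF(t₂) = pair(c, pair(c, e))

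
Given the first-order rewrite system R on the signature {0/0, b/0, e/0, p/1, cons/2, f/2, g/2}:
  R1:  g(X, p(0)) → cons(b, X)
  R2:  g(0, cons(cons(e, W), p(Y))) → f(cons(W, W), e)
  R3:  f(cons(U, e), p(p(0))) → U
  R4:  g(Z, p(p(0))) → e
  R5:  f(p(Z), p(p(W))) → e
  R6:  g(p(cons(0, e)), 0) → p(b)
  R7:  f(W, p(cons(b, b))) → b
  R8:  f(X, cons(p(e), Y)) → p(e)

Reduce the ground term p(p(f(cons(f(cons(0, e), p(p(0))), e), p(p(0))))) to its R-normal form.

1. p(p(f(cons(f(cons(0, e), p(p(0))), e), p(p(0)))))  →  p(p(f(cons(0, e), p(p(0)))))   [R3 at 1.1]
2. p(p(f(cons(0, e), p(p(0)))))  →  p(p(0))   [R3 at 1.1]

p(p(0))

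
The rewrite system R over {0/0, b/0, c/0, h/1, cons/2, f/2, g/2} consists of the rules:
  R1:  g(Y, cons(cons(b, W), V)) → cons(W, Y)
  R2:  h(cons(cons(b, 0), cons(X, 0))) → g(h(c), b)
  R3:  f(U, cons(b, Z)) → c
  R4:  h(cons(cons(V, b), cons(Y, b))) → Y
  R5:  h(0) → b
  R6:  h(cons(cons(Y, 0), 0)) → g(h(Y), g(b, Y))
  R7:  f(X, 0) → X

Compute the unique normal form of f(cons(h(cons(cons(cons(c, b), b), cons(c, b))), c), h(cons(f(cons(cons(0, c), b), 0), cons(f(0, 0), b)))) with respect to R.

1. f(cons(h(cons(cons(cons(c, b), b), cons(c, b))), c), h(cons(f(cons(cons(0, c), b), 0), cons(f(0, 0), b))))  →  f(cons(c, c), h(cons(f(cons(cons(0, c), b), 0), cons(f(0, 0), b))))   [R4 at 1.1]
2. f(cons(c, c), h(cons(f(cons(cons(0, c), b), 0), cons(f(0, 0), b))))  →  f(cons(c, c), h(cons(cons(cons(0, c), b), cons(f(0, 0), b))))   [R7 at 2.1.1]
3. f(cons(c, c), h(cons(cons(cons(0, c), b), cons(f(0, 0), b))))  →  f(cons(c, c), f(0, 0))   [R4 at 2]
4. f(cons(c, c), f(0, 0))  →  f(cons(c, c), 0)   [R7 at 2]
5. f(cons(c, c), 0)  →  cons(c, c)   [R7 at ε]

cons(c, c)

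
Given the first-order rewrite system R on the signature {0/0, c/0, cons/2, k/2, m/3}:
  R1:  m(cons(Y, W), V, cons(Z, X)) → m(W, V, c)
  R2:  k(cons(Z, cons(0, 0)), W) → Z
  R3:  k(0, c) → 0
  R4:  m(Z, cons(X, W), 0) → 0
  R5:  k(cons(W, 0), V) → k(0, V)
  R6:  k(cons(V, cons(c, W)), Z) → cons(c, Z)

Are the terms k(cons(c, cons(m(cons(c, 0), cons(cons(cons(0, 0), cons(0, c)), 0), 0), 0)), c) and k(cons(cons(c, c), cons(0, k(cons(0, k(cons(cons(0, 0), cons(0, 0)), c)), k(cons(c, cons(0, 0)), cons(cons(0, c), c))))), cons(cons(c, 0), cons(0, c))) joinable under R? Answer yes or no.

no — NF(t₁) = c, NF(t₂) = cons(c, c)

Reduce t₁ = k(cons(c, cons(m(cons(c, 0), cons(cons(cons(0, 0), cons(0, c)), 0), 0), 0)), c):
1. k(cons(c, cons(m(cons(c, 0), cons(cons(cons(0, 0), cons(0, c)), 0), 0), 0)), c)  →  k(cons(c, cons(0, 0)), c)   [R4 at 1.2.1]
2. k(cons(c, cons(0, 0)), c)  →  c   [R2 at ε]

Reduce t₂ = k(cons(cons(c, c), cons(0, k(cons(0, k(cons(cons(0, 0), cons(0, 0)), c)), k(cons(c, cons(0, 0)), cons(cons(0, c), c))))), cons(cons(c, 0), cons(0, c))):
1. k(cons(cons(c, c), cons(0, k(cons(0, k(cons(cons(0, 0), cons(0, 0)), c)), k(cons(c, cons(0, 0)), cons(cons(0, c), c))))), cons(cons(c, 0), cons(0, c)))  →  k(cons(cons(c, c), cons(0, k(cons(0, cons(0, 0)), k(cons(c, cons(0, 0)), cons(cons(0, c), c))))), cons(cons(c, 0), cons(0, c)))   [R2 at 1.2.2.1.2]
2. k(cons(cons(c, c), cons(0, k(cons(0, cons(0, 0)), k(cons(c, cons(0, 0)), cons(cons(0, c), c))))), cons(cons(c, 0), cons(0, c)))  →  k(cons(cons(c, c), cons(0, 0)), cons(cons(c, 0), cons(0, c)))   [R2 at 1.2.2]
3. k(cons(cons(c, c), cons(0, 0)), cons(cons(c, 0), cons(0, c)))  →  cons(c, c)   [R2 at ε]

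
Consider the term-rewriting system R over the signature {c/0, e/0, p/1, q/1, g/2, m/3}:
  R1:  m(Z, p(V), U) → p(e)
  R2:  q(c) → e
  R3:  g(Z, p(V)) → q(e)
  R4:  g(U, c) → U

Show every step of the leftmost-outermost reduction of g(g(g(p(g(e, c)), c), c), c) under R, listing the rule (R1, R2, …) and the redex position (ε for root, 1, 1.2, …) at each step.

1. g(g(g(p(g(e, c)), c), c), c)  →  g(g(p(g(e, c)), c), c)   [R4 at ε]
2. g(g(p(g(e, c)), c), c)  →  g(p(g(e, c)), c)   [R4 at ε]
3. g(p(g(e, c)), c)  →  p(g(e, c))   [R4 at ε]
4. p(g(e, c))  →  p(e)   [R4 at 1]

p(e)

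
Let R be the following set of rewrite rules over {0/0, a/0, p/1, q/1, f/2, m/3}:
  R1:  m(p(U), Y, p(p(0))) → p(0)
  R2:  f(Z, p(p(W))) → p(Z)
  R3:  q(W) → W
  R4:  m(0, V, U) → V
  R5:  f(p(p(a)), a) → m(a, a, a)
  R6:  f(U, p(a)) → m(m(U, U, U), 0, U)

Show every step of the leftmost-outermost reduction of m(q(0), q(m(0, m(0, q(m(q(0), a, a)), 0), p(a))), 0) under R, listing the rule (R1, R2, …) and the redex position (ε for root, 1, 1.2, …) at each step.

1. m(q(0), q(m(0, m(0, q(m(q(0), a, a)), 0), p(a))), 0)  →  m(0, q(m(0, m(0, q(m(q(0), a, a)), 0), p(a))), 0)   [R3 at 1]
2. m(0, q(m(0, m(0, q(m(q(0), a, a)), 0), p(a))), 0)  →  q(m(0, m(0, q(m(q(0), a, a)), 0), p(a)))   [R4 at ε]
3. q(m(0, m(0, q(m(q(0), a, a)), 0), p(a)))  →  m(0, m(0, q(m(q(0), a, a)), 0), p(a))   [R3 at ε]
4. m(0, m(0, q(m(q(0), a, a)), 0), p(a))  →  m(0, q(m(q(0), a, a)), 0)   [R4 at ε]
5. m(0, q(m(q(0), a, a)), 0)  →  q(m(q(0), a, a))   [R4 at ε]
6. q(m(q(0), a, a))  →  m(q(0), a, a)   [R3 at ε]
7. m(q(0), a, a)  →  m(0, a, a)   [R3 at 1]
8. m(0, a, a)  →  a   [R4 at ε]

a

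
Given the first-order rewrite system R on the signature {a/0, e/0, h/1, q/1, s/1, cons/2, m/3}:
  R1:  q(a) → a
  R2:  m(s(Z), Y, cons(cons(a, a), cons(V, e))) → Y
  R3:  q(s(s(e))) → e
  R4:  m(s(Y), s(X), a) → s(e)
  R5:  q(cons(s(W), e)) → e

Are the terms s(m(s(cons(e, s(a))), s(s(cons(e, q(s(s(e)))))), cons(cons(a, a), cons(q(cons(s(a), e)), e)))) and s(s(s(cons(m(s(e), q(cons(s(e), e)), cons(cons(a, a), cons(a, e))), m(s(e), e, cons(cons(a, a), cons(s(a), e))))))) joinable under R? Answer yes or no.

Reduce t₁ = s(m(s(cons(e, s(a))), s(s(cons(e, q(s(s(e)))))), cons(cons(a, a), cons(q(cons(s(a), e)), e)))):
1. s(m(s(cons(e, s(a))), s(s(cons(e, q(s(s(e)))))), cons(cons(a, a), cons(q(cons(s(a), e)), e))))  →  s(s(s(cons(e, q(s(s(e)))))))   [R2 at 1]
2. s(s(s(cons(e, q(s(s(e)))))))  →  s(s(s(cons(e, e))))   [R3 at 1.1.1.2]

Reduce t₂ = s(s(s(cons(m(s(e), q(cons(s(e), e)), cons(cons(a, a), cons(a, e))), m(s(e), e, cons(cons(a, a), cons(s(a), e))))))):
1. s(s(s(cons(m(s(e), q(cons(s(e), e)), cons(cons(a, a), cons(a, e))), m(s(e), e, cons(cons(a, a), cons(s(a), e)))))))  →  s(s(s(cons(q(cons(s(e), e)), m(s(e), e, cons(cons(a, a), cons(s(a), e)))))))   [R2 at 1.1.1.1]
2. s(s(s(cons(q(cons(s(e), e)), m(s(e), e, cons(cons(a, a), cons(s(a), e)))))))  →  s(s(s(cons(e, m(s(e), e, cons(cons(a, a), cons(s(a), e)))))))   [R5 at 1.1.1.1]
3. s(s(s(cons(e, m(s(e), e, cons(cons(a, a), cons(s(a), e)))))))  →  s(s(s(cons(e, e))))   [R2 at 1.1.1.2]

yes — NF(t₁) = s(s(s(cons(e, e)))), NF(t₂) = s(s(s(cons(e, e))))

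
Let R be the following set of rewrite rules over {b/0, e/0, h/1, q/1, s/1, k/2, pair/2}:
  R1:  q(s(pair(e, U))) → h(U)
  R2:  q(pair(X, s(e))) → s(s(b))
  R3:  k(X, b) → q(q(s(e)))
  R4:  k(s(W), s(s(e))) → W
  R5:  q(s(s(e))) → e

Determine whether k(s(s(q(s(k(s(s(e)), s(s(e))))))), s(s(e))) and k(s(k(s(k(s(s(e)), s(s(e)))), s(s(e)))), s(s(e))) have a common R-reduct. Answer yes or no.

yes — NF(t₁) = s(e), NF(t₂) = s(e)

Reduce t₁ = k(s(s(q(s(k(s(s(e)), s(s(e))))))), s(s(e))):
1. k(s(s(q(s(k(s(s(e)), s(s(e))))))), s(s(e)))  →  s(q(s(k(s(s(e)), s(s(e))))))   [R4 at ε]
2. s(q(s(k(s(s(e)), s(s(e))))))  →  s(q(s(s(e))))   [R4 at 1.1.1]
3. s(q(s(s(e))))  →  s(e)   [R5 at 1]

Reduce t₂ = k(s(k(s(k(s(s(e)), s(s(e)))), s(s(e)))), s(s(e))):
1. k(s(k(s(k(s(s(e)), s(s(e)))), s(s(e)))), s(s(e)))  →  k(s(k(s(s(e)), s(s(e)))), s(s(e)))   [R4 at ε]
2. k(s(k(s(s(e)), s(s(e)))), s(s(e)))  →  k(s(s(e)), s(s(e)))   [R4 at ε]
3. k(s(s(e)), s(s(e)))  →  s(e)   [R4 at ε]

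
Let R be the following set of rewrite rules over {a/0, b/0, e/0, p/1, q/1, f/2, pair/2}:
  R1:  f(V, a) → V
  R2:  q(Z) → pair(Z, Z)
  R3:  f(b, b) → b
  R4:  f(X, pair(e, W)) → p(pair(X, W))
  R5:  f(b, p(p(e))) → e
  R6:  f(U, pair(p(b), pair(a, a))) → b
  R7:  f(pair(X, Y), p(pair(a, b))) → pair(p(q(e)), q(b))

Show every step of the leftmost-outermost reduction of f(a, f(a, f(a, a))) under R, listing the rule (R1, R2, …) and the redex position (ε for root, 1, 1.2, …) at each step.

a

1. f(a, f(a, f(a, a)))  →  f(a, f(a, a))   [R1 at 2.2]
2. f(a, f(a, a))  →  f(a, a)   [R1 at 2]
3. f(a, a)  →  a   [R1 at ε]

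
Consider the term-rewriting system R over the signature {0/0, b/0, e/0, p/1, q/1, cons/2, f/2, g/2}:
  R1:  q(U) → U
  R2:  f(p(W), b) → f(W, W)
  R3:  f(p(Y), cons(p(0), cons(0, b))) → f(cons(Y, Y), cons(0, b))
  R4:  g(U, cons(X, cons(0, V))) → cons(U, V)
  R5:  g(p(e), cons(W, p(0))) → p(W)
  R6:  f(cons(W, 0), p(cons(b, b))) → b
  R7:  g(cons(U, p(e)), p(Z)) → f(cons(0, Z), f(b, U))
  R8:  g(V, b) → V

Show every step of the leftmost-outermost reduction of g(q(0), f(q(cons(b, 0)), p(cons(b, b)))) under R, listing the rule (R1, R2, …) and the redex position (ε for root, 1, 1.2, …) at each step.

0

1. g(q(0), f(q(cons(b, 0)), p(cons(b, b))))  →  g(0, f(q(cons(b, 0)), p(cons(b, b))))   [R1 at 1]
2. g(0, f(q(cons(b, 0)), p(cons(b, b))))  →  g(0, f(cons(b, 0), p(cons(b, b))))   [R1 at 2.1]
3. g(0, f(cons(b, 0), p(cons(b, b))))  →  g(0, b)   [R6 at 2]
4. g(0, b)  →  0   [R8 at ε]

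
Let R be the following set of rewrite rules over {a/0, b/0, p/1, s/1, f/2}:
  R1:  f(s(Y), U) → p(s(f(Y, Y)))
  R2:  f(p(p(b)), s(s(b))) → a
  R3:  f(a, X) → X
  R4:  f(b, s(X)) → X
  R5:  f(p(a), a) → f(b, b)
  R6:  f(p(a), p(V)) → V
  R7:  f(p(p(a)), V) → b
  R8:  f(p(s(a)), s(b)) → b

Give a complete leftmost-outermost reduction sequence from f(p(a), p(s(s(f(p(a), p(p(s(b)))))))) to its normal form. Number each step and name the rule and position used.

s(s(p(s(b))))

1. f(p(a), p(s(s(f(p(a), p(p(s(b))))))))  →  s(s(f(p(a), p(p(s(b))))))   [R6 at ε]
2. s(s(f(p(a), p(p(s(b))))))  →  s(s(p(s(b))))   [R6 at 1.1]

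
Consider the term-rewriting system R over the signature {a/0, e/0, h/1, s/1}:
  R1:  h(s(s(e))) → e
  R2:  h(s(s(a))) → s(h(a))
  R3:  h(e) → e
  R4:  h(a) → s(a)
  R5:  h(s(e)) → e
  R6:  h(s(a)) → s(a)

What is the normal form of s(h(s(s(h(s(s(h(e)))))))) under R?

s(e)

1. s(h(s(s(h(s(s(h(e))))))))  →  s(h(s(s(h(s(s(e)))))))   [R3 at 1.1.1.1.1.1.1]
2. s(h(s(s(h(s(s(e)))))))  →  s(h(s(s(e))))   [R1 at 1.1.1.1]
3. s(h(s(s(e))))  →  s(e)   [R1 at 1]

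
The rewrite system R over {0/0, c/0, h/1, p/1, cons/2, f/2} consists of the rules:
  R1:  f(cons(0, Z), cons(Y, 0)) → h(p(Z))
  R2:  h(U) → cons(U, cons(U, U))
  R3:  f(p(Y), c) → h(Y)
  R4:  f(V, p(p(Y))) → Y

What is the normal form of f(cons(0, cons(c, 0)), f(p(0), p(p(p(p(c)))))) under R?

c

1. f(cons(0, cons(c, 0)), f(p(0), p(p(p(p(c))))))  →  f(cons(0, cons(c, 0)), p(p(c)))   [R4 at 2]
2. f(cons(0, cons(c, 0)), p(p(c)))  →  c   [R4 at ε]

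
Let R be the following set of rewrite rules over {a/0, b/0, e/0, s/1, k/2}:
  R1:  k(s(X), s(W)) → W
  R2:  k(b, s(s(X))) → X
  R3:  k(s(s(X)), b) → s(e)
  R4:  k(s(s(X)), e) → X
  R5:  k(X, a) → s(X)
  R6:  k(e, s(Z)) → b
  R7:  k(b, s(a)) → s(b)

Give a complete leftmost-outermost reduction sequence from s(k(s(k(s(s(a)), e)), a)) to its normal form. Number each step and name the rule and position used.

s(s(s(a)))

1. s(k(s(k(s(s(a)), e)), a))  →  s(s(s(k(s(s(a)), e))))   [R5 at 1]
2. s(s(s(k(s(s(a)), e))))  →  s(s(s(a)))   [R4 at 1.1.1]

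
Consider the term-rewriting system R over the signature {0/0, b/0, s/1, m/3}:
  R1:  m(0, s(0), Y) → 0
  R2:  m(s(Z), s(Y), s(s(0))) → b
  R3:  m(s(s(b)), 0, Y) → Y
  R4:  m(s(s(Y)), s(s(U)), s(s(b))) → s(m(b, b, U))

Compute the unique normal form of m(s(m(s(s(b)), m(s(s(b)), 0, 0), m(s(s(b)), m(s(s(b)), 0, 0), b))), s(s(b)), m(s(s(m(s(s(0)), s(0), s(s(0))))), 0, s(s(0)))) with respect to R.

b

1. m(s(m(s(s(b)), m(s(s(b)), 0, 0), m(s(s(b)), m(s(s(b)), 0, 0), b))), s(s(b)), m(s(s(m(s(s(0)), s(0), s(s(0))))), 0, s(s(0))))  →  m(s(m(s(s(b)), 0, m(s(s(b)), m(s(s(b)), 0, 0), b))), s(s(b)), m(s(s(m(s(s(0)), s(0), s(s(0))))), 0, s(s(0))))   [R3 at 1.1.2]
2. m(s(m(s(s(b)), 0, m(s(s(b)), m(s(s(b)), 0, 0), b))), s(s(b)), m(s(s(m(s(s(0)), s(0), s(s(0))))), 0, s(s(0))))  →  m(s(m(s(s(b)), m(s(s(b)), 0, 0), b)), s(s(b)), m(s(s(m(s(s(0)), s(0), s(s(0))))), 0, s(s(0))))   [R3 at 1.1]
3. m(s(m(s(s(b)), m(s(s(b)), 0, 0), b)), s(s(b)), m(s(s(m(s(s(0)), s(0), s(s(0))))), 0, s(s(0))))  →  m(s(m(s(s(b)), 0, b)), s(s(b)), m(s(s(m(s(s(0)), s(0), s(s(0))))), 0, s(s(0))))   [R3 at 1.1.2]
4. m(s(m(s(s(b)), 0, b)), s(s(b)), m(s(s(m(s(s(0)), s(0), s(s(0))))), 0, s(s(0))))  →  m(s(b), s(s(b)), m(s(s(m(s(s(0)), s(0), s(s(0))))), 0, s(s(0))))   [R3 at 1.1]
5. m(s(b), s(s(b)), m(s(s(m(s(s(0)), s(0), s(s(0))))), 0, s(s(0))))  →  m(s(b), s(s(b)), m(s(s(b)), 0, s(s(0))))   [R2 at 3.1.1.1]
6. m(s(b), s(s(b)), m(s(s(b)), 0, s(s(0))))  →  m(s(b), s(s(b)), s(s(0)))   [R3 at 3]
7. m(s(b), s(s(b)), s(s(0)))  →  b   [R2 at ε]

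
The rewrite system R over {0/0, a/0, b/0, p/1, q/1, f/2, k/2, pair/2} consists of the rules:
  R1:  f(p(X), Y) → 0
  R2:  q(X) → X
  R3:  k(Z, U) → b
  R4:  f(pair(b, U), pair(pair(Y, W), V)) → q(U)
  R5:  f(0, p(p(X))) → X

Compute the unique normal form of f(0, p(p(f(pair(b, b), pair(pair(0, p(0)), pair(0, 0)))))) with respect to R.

b

1. f(0, p(p(f(pair(b, b), pair(pair(0, p(0)), pair(0, 0))))))  →  f(pair(b, b), pair(pair(0, p(0)), pair(0, 0)))   [R5 at ε]
2. f(pair(b, b), pair(pair(0, p(0)), pair(0, 0)))  →  q(b)   [R4 at ε]
3. q(b)  →  b   [R2 at ε]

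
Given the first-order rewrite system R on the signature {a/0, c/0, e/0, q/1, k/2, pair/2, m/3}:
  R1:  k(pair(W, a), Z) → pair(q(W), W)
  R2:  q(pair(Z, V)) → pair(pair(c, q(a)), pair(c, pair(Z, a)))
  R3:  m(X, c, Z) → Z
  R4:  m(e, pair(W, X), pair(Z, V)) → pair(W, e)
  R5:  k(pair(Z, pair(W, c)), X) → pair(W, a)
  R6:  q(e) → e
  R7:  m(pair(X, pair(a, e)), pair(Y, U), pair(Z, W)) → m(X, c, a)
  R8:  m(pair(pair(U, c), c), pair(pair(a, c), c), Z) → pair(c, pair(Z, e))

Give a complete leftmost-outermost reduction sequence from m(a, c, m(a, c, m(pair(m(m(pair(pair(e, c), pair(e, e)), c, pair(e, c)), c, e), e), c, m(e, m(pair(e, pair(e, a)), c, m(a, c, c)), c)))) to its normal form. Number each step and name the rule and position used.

1. m(a, c, m(a, c, m(pair(m(m(pair(pair(e, c), pair(e, e)), c, pair(e, c)), c, e), e), c, m(e, m(pair(e, pair(e, a)), c, m(a, c, c)), c))))  →  m(a, c, m(pair(m(m(pair(pair(e, c), pair(e, e)), c, pair(e, c)), c, e), e), c, m(e, m(pair(e, pair(e, a)), c, m(a, c, c)), c)))   [R3 at ε]
2. m(a, c, m(pair(m(m(pair(pair(e, c), pair(e, e)), c, pair(e, c)), c, e), e), c, m(e, m(pair(e, pair(e, a)), c, m(a, c, c)), c)))  →  m(pair(m(m(pair(pair(e, c), pair(e, e)), c, pair(e, c)), c, e), e), c, m(e, m(pair(e, pair(e, a)), c, m(a, c, c)), c))   [R3 at ε]
3. m(pair(m(m(pair(pair(e, c), pair(e, e)), c, pair(e, c)), c, e), e), c, m(e, m(pair(e, pair(e, a)), c, m(a, c, c)), c))  →  m(e, m(pair(e, pair(e, a)), c, m(a, c, c)), c)   [R3 at ε]
4. m(e, m(pair(e, pair(e, a)), c, m(a, c, c)), c)  →  m(e, m(a, c, c), c)   [R3 at 2]
5. m(e, m(a, c, c), c)  →  m(e, c, c)   [R3 at 2]
6. m(e, c, c)  →  c   [R3 at ε]

c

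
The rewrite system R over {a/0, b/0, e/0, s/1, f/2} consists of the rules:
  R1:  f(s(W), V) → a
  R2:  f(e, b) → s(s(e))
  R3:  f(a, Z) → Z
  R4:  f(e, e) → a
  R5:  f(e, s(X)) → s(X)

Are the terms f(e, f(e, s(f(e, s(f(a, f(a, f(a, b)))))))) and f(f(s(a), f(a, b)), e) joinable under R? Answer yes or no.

no — NF(t₁) = s(s(b)), NF(t₂) = e

Reduce t₁ = f(e, f(e, s(f(e, s(f(a, f(a, f(a, b)))))))):
1. f(e, f(e, s(f(e, s(f(a, f(a, f(a, b))))))))  →  f(e, s(f(e, s(f(a, f(a, f(a, b)))))))   [R5 at 2]
2. f(e, s(f(e, s(f(a, f(a, f(a, b)))))))  →  s(f(e, s(f(a, f(a, f(a, b))))))   [R5 at ε]
3. s(f(e, s(f(a, f(a, f(a, b))))))  →  s(s(f(a, f(a, f(a, b)))))   [R5 at 1]
4. s(s(f(a, f(a, f(a, b)))))  →  s(s(f(a, f(a, b))))   [R3 at 1.1]
5. s(s(f(a, f(a, b))))  →  s(s(f(a, b)))   [R3 at 1.1]
6. s(s(f(a, b)))  →  s(s(b))   [R3 at 1.1]

Reduce t₂ = f(f(s(a), f(a, b)), e):
1. f(f(s(a), f(a, b)), e)  →  f(a, e)   [R1 at 1]
2. f(a, e)  →  e   [R3 at ε]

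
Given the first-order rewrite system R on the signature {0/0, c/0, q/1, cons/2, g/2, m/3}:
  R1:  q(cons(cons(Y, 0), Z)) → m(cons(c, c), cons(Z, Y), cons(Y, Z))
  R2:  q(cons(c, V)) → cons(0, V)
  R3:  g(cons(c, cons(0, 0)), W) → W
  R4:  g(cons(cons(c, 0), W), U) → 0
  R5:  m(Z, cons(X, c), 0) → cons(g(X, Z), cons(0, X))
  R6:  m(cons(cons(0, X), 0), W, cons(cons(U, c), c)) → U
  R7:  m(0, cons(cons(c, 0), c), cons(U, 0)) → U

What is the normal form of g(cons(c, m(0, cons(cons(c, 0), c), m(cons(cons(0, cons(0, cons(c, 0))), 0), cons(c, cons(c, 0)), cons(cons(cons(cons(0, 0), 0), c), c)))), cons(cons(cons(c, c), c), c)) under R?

1. g(cons(c, m(0, cons(cons(c, 0), c), m(cons(cons(0, cons(0, cons(c, 0))), 0), cons(c, cons(c, 0)), cons(cons(cons(cons(0, 0), 0), c), c)))), cons(cons(cons(c, c), c), c))  →  g(cons(c, m(0, cons(cons(c, 0), c), cons(cons(0, 0), 0))), cons(cons(cons(c, c), c), c))   [R6 at 1.2.3]
2. g(cons(c, m(0, cons(cons(c, 0), c), cons(cons(0, 0), 0))), cons(cons(cons(c, c), c), c))  →  g(cons(c, cons(0, 0)), cons(cons(cons(c, c), c), c))   [R7 at 1.2]
3. g(cons(c, cons(0, 0)), cons(cons(cons(c, c), c), c))  →  cons(cons(cons(c, c), c), c)   [R3 at ε]

cons(cons(cons(c, c), c), c)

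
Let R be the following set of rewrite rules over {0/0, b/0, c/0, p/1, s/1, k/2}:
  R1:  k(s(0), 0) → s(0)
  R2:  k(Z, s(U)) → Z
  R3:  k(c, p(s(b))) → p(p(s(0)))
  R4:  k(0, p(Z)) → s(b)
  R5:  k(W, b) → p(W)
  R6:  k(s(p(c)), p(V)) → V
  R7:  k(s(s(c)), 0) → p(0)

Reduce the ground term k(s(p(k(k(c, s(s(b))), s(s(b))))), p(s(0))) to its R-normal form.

s(0)

1. k(s(p(k(k(c, s(s(b))), s(s(b))))), p(s(0)))  →  k(s(p(k(c, s(s(b))))), p(s(0)))   [R2 at 1.1.1]
2. k(s(p(k(c, s(s(b))))), p(s(0)))  →  k(s(p(c)), p(s(0)))   [R2 at 1.1.1]
3. k(s(p(c)), p(s(0)))  →  s(0)   [R6 at ε]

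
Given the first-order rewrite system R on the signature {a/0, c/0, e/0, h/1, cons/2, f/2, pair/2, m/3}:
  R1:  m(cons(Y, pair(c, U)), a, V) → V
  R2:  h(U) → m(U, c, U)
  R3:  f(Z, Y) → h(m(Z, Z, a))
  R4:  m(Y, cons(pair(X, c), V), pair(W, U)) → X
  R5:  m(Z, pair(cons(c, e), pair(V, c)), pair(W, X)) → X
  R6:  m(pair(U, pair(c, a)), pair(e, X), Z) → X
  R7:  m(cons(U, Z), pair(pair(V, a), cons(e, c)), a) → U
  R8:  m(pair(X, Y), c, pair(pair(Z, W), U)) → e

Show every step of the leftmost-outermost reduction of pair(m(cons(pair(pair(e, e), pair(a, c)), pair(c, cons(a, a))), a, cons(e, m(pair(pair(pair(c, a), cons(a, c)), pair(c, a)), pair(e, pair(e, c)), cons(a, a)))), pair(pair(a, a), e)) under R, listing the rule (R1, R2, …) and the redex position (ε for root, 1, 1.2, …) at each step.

1. pair(m(cons(pair(pair(e, e), pair(a, c)), pair(c, cons(a, a))), a, cons(e, m(pair(pair(pair(c, a), cons(a, c)), pair(c, a)), pair(e, pair(e, c)), cons(a, a)))), pair(pair(a, a), e))  →  pair(cons(e, m(pair(pair(pair(c, a), cons(a, c)), pair(c, a)), pair(e, pair(e, c)), cons(a, a))), pair(pair(a, a), e))   [R1 at 1]
2. pair(cons(e, m(pair(pair(pair(c, a), cons(a, c)), pair(c, a)), pair(e, pair(e, c)), cons(a, a))), pair(pair(a, a), e))  →  pair(cons(e, pair(e, c)), pair(pair(a, a), e))   [R6 at 1.2]

pair(cons(e, pair(e, c)), pair(pair(a, a), e))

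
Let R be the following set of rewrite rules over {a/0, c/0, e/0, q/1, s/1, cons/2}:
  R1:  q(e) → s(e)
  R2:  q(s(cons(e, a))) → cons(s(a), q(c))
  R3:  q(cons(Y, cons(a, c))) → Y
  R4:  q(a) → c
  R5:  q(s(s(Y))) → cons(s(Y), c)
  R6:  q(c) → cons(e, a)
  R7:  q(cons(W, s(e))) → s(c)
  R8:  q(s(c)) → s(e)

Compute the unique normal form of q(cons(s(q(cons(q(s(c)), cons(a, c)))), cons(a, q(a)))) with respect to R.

s(s(e))

1. q(cons(s(q(cons(q(s(c)), cons(a, c)))), cons(a, q(a))))  →  q(cons(s(q(s(c))), cons(a, q(a))))   [R3 at 1.1.1]
2. q(cons(s(q(s(c))), cons(a, q(a))))  →  q(cons(s(s(e)), cons(a, q(a))))   [R8 at 1.1.1]
3. q(cons(s(s(e)), cons(a, q(a))))  →  q(cons(s(s(e)), cons(a, c)))   [R4 at 1.2.2]
4. q(cons(s(s(e)), cons(a, c)))  →  s(s(e))   [R3 at ε]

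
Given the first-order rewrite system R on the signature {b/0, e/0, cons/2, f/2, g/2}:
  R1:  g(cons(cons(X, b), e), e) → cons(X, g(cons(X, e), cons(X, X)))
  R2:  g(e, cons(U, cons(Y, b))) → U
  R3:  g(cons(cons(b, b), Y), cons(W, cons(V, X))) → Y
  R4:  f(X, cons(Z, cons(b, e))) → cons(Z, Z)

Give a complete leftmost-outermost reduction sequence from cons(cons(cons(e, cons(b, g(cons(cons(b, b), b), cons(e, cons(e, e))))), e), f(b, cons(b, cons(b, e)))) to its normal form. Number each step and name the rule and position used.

cons(cons(cons(e, cons(b, b)), e), cons(b, b))

1. cons(cons(cons(e, cons(b, g(cons(cons(b, b), b), cons(e, cons(e, e))))), e), f(b, cons(b, cons(b, e))))  →  cons(cons(cons(e, cons(b, b)), e), f(b, cons(b, cons(b, e))))   [R3 at 1.1.2.2]
2. cons(cons(cons(e, cons(b, b)), e), f(b, cons(b, cons(b, e))))  →  cons(cons(cons(e, cons(b, b)), e), cons(b, b))   [R4 at 2]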